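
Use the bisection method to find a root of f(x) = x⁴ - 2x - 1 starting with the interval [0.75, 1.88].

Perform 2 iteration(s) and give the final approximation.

f(x) = x⁴ - 2x - 1
Initial interval: [0.75, 1.88]

Iteration 1:
  c_1 = (0.750000 + 1.880000)/2 = 1.315000
  f(c_1) = f(1.315000) = -0.639781
  f(a) × f(c) ≥ 0, new interval: [1.315000, 1.880000]
Iteration 2:
  c_2 = (1.315000 + 1.880000)/2 = 1.597500
  f(c_2) = f(1.597500) = 2.317736
  f(a) × f(c) < 0, new interval: [1.315000, 1.597500]

After 2 iteration(s), the approximation is c_2 = 1.597500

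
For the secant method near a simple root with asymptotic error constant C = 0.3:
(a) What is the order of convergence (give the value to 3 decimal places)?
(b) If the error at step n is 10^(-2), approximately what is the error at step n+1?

(a) Secant method has superlinear convergence with order φ = (1+√5)/2 ≈ 1.618.
    This means |e_{n+1}| ≈ C|e_n|^1.618.

(b) With |e_n| = 10^(-2) and C = 0.3:
    |e_{n+1}| ≈ 0.3 × (10^(-2))^1.618 = 0.3 × 10^(-3.24)

(a) ≈ 1.618 (golden ratio); (b) |e_{n+1}| ≈ 1.742e-04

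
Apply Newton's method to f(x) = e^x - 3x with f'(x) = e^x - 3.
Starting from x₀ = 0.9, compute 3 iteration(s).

f(x) = e^x - 3x
f'(x) = e^x - 3
x₀ = 0.9

Newton-Raphson formula: x_{n+1} = x_n - f(x_n)/f'(x_n)

Iteration 1:
  f(0.900000) = -0.240397
  f'(0.900000) = -0.540397
  x_1 = 0.900000 - (-0.240397)/(-0.540397) = 0.455148
Iteration 2:
  f(0.455148) = 0.210963
  f'(0.455148) = -1.423594
  x_2 = 0.455148 - 0.210963/(-1.423594) = 0.603338
Iteration 3:
  f(0.603338) = 0.018197
  f'(0.603338) = -1.171788
  x_3 = 0.603338 - 0.018197/(-1.171788) = 0.618867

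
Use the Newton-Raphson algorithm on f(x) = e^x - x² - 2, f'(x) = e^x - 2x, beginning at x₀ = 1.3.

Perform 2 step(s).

f(x) = e^x - x² - 2
f'(x) = e^x - 2x
x₀ = 1.3

Newton-Raphson formula: x_{n+1} = x_n - f(x_n)/f'(x_n)

Iteration 1:
  f(1.300000) = -0.020703
  f'(1.300000) = 1.069297
  x_1 = 1.300000 - (-0.020703)/1.069297 = 1.319362
Iteration 2:
  f(1.319362) = 0.000317
  f'(1.319362) = 1.102309
  x_2 = 1.319362 - 0.000317/1.102309 = 1.319074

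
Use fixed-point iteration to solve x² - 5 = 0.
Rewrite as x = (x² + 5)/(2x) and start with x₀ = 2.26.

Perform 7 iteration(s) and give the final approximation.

Equation: x² - 5 = 0
Fixed-point form: x = (x² + 5)/(2x)
x₀ = 2.26

x_1 = g(2.260000) = 2.236195
x_2 = g(2.236195) = 2.236068
x_3 = g(2.236068) = 2.236068
x_4 = g(2.236068) = 2.236068
x_5 = g(2.236068) = 2.236068
x_6 = g(2.236068) = 2.236068
x_7 = g(2.236068) = 2.236068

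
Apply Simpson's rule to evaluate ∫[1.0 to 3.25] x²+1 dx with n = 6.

f(x) = x²+1
a = 1.0, b = 3.25, n = 6
h = (b - a)/n = 0.375000

Simpson's rule: (h/3)[f(x₀) + 4f(x₁) + 2f(x₂) + ... + f(xₙ)]

x_0 = 1.0000, f(x_0) = 2.000000, coefficient = 1
x_1 = 1.3750, f(x_1) = 2.890625, coefficient = 4
x_2 = 1.7500, f(x_2) = 4.062500, coefficient = 2
x_3 = 2.1250, f(x_3) = 5.515625, coefficient = 4
x_4 = 2.5000, f(x_4) = 7.250000, coefficient = 2
x_5 = 2.8750, f(x_5) = 9.265625, coefficient = 4
x_6 = 3.2500, f(x_6) = 11.562500, coefficient = 1

I ≈ (0.375000/3) × 106.875000 = 13.359375
Exact value: 13.359375
Error: 0.000000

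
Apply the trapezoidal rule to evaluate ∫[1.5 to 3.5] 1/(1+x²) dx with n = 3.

f(x) = 1/(1+x²)
a = 1.5, b = 3.5, n = 3
h = (b - a)/n = 0.666667

Trapezoidal rule: (h/2)[f(x₀) + 2f(x₁) + 2f(x₂) + ... + f(xₙ)]

x_0 = 1.5000, f(x_0) = 0.307692, coefficient = 1
x_1 = 2.1667, f(x_1) = 0.175610, coefficient = 2
x_2 = 2.8333, f(x_2) = 0.110769, coefficient = 2
x_3 = 3.5000, f(x_3) = 0.075472, coefficient = 1

I ≈ (0.666667/2) × 0.955922 = 0.318641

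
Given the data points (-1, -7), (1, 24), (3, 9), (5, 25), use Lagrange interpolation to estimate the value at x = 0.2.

Lagrange interpolation formula:
P(x) = Σ yᵢ × Lᵢ(x)
where Lᵢ(x) = Π_{j≠i} (x - xⱼ)/(xᵢ - xⱼ)

L_0(0.2) = (0.2 - 1)/(-1 - 1) × (0.2 - 3)/(-1 - 3) × (0.2 - 5)/(-1 - 5) = 0.224000
L_1(0.2) = (0.2 - (-1))/(1 - (-1)) × (0.2 - 3)/(1 - 3) × (0.2 - 5)/(1 - 5) = 1.008000
L_2(0.2) = (0.2 - (-1))/(3 - (-1)) × (0.2 - 1)/(3 - 1) × (0.2 - 5)/(3 - 5) = -0.288000
L_3(0.2) = (0.2 - (-1))/(5 - (-1)) × (0.2 - 1)/(5 - 1) × (0.2 - 3)/(5 - 3) = 0.056000

P(0.2) = (-7)×L_0(0.2) + 24×L_1(0.2) + 9×L_2(0.2) + 25×L_3(0.2)
P(0.2) = 21.432000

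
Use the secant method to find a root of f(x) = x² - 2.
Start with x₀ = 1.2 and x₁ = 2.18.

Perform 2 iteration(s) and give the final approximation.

f(x) = x² - 2
x₀ = 1.2, x₁ = 2.18

Secant formula: x_{n+1} = x_n - f(x_n)(x_n - x_{n-1})/(f(x_n) - f(x_{n-1}))

Iteration 1:
  f(1.200000) = -0.560000
  f(2.180000) = 2.752400
  x_2 = 2.180000 - 2.752400×(2.180000 - 1.200000)/(2.752400 - (-0.560000))
       = 1.365680
Iteration 2:
  f(2.180000) = 2.752400
  f(1.365680) = -0.134917
  x_3 = 1.365680 - (-0.134917)×(1.365680 - 2.180000)/(-0.134917 - 2.752400)
       = 1.403732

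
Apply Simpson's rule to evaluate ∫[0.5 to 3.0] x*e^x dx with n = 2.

f(x) = x*e^x
a = 0.5, b = 3.0, n = 2
h = (b - a)/n = 1.250000

Simpson's rule: (h/3)[f(x₀) + 4f(x₁) + 2f(x₂) + ... + f(xₙ)]

x_0 = 0.5000, f(x_0) = 0.824361, coefficient = 1
x_1 = 1.7500, f(x_1) = 10.070555, coefficient = 4
x_2 = 3.0000, f(x_2) = 60.256611, coefficient = 1

I ≈ (1.250000/3) × 101.363190 = 42.234663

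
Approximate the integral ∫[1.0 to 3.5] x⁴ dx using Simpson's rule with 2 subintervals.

f(x) = x⁴
a = 1.0, b = 3.5, n = 2
h = (b - a)/n = 1.250000

Simpson's rule: (h/3)[f(x₀) + 4f(x₁) + 2f(x₂) + ... + f(xₙ)]

x_0 = 1.0000, f(x_0) = 1.000000, coefficient = 1
x_1 = 2.2500, f(x_1) = 25.628906, coefficient = 4
x_2 = 3.5000, f(x_2) = 150.062500, coefficient = 1

I ≈ (1.250000/3) × 253.578125 = 105.657552
Exact value: 104.843750
Error: 0.813802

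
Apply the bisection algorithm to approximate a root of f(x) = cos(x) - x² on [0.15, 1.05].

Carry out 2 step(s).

f(x) = cos(x) - x²
Initial interval: [0.15, 1.05]

Iteration 1:
  c_1 = (0.150000 + 1.050000)/2 = 0.600000
  f(c_1) = f(0.600000) = 0.465336
  f(a) × f(c) ≥ 0, new interval: [0.600000, 1.050000]
Iteration 2:
  c_2 = (0.600000 + 1.050000)/2 = 0.825000
  f(c_2) = f(0.825000) = -0.002068
  f(a) × f(c) < 0, new interval: [0.600000, 0.825000]

After 2 iteration(s), the approximation is c_2 = 0.825000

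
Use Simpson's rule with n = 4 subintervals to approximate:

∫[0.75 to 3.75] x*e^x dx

f(x) = x*e^x
a = 0.75, b = 3.75, n = 4
h = (b - a)/n = 0.750000

Simpson's rule: (h/3)[f(x₀) + 4f(x₁) + 2f(x₂) + ... + f(xₙ)]

x_0 = 0.7500, f(x_0) = 1.587750, coefficient = 1
x_1 = 1.5000, f(x_1) = 6.722534, coefficient = 4
x_2 = 2.2500, f(x_2) = 21.347406, coefficient = 2
x_3 = 3.0000, f(x_3) = 60.256611, coefficient = 4
x_4 = 3.7500, f(x_4) = 159.454058, coefficient = 1

I ≈ (0.750000/3) × 471.653196 = 117.913299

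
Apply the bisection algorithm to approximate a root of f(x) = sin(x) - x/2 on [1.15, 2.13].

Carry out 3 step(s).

f(x) = sin(x) - x/2
Initial interval: [1.15, 2.13]

Iteration 1:
  c_1 = (1.150000 + 2.130000)/2 = 1.640000
  f(c_1) = f(1.640000) = 0.177606
  f(a) × f(c) ≥ 0, new interval: [1.640000, 2.130000]
Iteration 2:
  c_2 = (1.640000 + 2.130000)/2 = 1.885000
  f(c_2) = f(1.885000) = 0.008543
  f(a) × f(c) ≥ 0, new interval: [1.885000, 2.130000]
Iteration 3:
  c_3 = (1.885000 + 2.130000)/2 = 2.007500
  f(c_3) = f(2.007500) = -0.097599
  f(a) × f(c) < 0, new interval: [1.885000, 2.007500]

After 3 iteration(s), the approximation is c_3 = 2.007500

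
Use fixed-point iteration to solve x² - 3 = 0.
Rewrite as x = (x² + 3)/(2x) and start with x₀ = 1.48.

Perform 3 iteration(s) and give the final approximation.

Equation: x² - 3 = 0
Fixed-point form: x = (x² + 3)/(2x)
x₀ = 1.48

x_1 = g(1.480000) = 1.753514
x_2 = g(1.753514) = 1.732182
x_3 = g(1.732182) = 1.732051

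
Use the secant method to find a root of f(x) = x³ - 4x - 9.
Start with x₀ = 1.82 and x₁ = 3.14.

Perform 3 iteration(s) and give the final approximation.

f(x) = x³ - 4x - 9
x₀ = 1.82, x₁ = 3.14

Secant formula: x_{n+1} = x_n - f(x_n)(x_n - x_{n-1})/(f(x_n) - f(x_{n-1}))

Iteration 1:
  f(1.820000) = -10.251432
  f(3.140000) = 9.399144
  x_2 = 3.140000 - 9.399144×(3.140000 - 1.820000)/(9.399144 - (-10.251432))
       = 2.508626
Iteration 2:
  f(3.140000) = 9.399144
  f(2.508626) = -3.247213
  x_3 = 2.508626 - (-3.247213)×(2.508626 - 3.140000)/(-3.247213 - 9.399144)
       = 2.670744
Iteration 3:
  f(2.508626) = -3.247213
  f(2.670744) = -0.632896
  x_4 = 2.670744 - (-0.632896)×(2.670744 - 2.508626)/(-0.632896 - (-3.247213))
       = 2.709991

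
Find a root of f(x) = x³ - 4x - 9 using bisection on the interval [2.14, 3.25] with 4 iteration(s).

f(x) = x³ - 4x - 9
Initial interval: [2.14, 3.25]

Iteration 1:
  c_1 = (2.140000 + 3.250000)/2 = 2.695000
  f(c_1) = f(2.695000) = -0.206148
  f(a) × f(c) ≥ 0, new interval: [2.695000, 3.250000]
Iteration 2:
  c_2 = (2.695000 + 3.250000)/2 = 2.972500
  f(c_2) = f(2.972500) = 5.374285
  f(a) × f(c) < 0, new interval: [2.695000, 2.972500]
Iteration 3:
  c_3 = (2.695000 + 2.972500)/2 = 2.833750
  f(c_3) = f(2.833750) = 2.420407
  f(a) × f(c) < 0, new interval: [2.695000, 2.833750]
Iteration 4:
  c_4 = (2.695000 + 2.833750)/2 = 2.764375
  f(c_4) = f(2.764375) = 1.067216
  f(a) × f(c) < 0, new interval: [2.695000, 2.764375]

After 4 iteration(s), the approximation is c_4 = 2.764375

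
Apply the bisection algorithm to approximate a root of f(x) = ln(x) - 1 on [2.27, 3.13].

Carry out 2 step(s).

f(x) = ln(x) - 1
Initial interval: [2.27, 3.13]

Iteration 1:
  c_1 = (2.270000 + 3.130000)/2 = 2.700000
  f(c_1) = f(2.700000) = -0.006748
  f(a) × f(c) ≥ 0, new interval: [2.700000, 3.130000]
Iteration 2:
  c_2 = (2.700000 + 3.130000)/2 = 2.915000
  f(c_2) = f(2.915000) = 0.069870
  f(a) × f(c) < 0, new interval: [2.700000, 2.915000]

After 2 iteration(s), the approximation is c_2 = 2.915000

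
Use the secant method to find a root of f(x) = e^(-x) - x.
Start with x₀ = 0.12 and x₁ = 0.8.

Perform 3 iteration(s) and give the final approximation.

f(x) = e^(-x) - x
x₀ = 0.12, x₁ = 0.8

Secant formula: x_{n+1} = x_n - f(x_n)(x_n - x_{n-1})/(f(x_n) - f(x_{n-1}))

Iteration 1:
  f(0.120000) = 0.766920
  f(0.800000) = -0.350671
  x_2 = 0.800000 - (-0.350671)×(0.800000 - 0.120000)/(-0.350671 - 0.766920)
       = 0.586634
Iteration 2:
  f(0.800000) = -0.350671
  f(0.586634) = -0.030437
  x_3 = 0.586634 - (-0.030437)×(0.586634 - 0.800000)/(-0.030437 - (-0.350671))
       = 0.566354
Iteration 3:
  f(0.586634) = -0.030437
  f(0.566354) = 0.001237
  x_4 = 0.566354 - 0.001237×(0.566354 - 0.586634)/(0.001237 - (-0.030437))
       = 0.567146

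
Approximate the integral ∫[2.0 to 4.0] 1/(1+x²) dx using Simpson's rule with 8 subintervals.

f(x) = 1/(1+x²)
a = 2.0, b = 4.0, n = 8
h = (b - a)/n = 0.250000

Simpson's rule: (h/3)[f(x₀) + 4f(x₁) + 2f(x₂) + ... + f(xₙ)]

x_0 = 2.0000, f(x_0) = 0.200000, coefficient = 1
x_1 = 2.2500, f(x_1) = 0.164948, coefficient = 4
x_2 = 2.5000, f(x_2) = 0.137931, coefficient = 2
x_3 = 2.7500, f(x_3) = 0.116788, coefficient = 4
x_4 = 3.0000, f(x_4) = 0.100000, coefficient = 2
x_5 = 3.2500, f(x_5) = 0.086486, coefficient = 4
x_6 = 3.5000, f(x_6) = 0.075472, coefficient = 2
x_7 = 3.7500, f(x_7) = 0.066390, coefficient = 4
x_8 = 4.0000, f(x_8) = 0.058824, coefficient = 1

I ≈ (0.250000/3) × 2.624082 = 0.218674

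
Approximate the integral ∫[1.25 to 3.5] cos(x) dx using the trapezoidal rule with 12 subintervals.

f(x) = cos(x)
a = 1.25, b = 3.5, n = 12
h = (b - a)/n = 0.187500

Trapezoidal rule: (h/2)[f(x₀) + 2f(x₁) + 2f(x₂) + ... + f(xₙ)]

x_0 = 1.2500, f(x_0) = 0.315322, coefficient = 1
x_1 = 1.4375, f(x_1) = 0.132902, coefficient = 2
x_2 = 1.6250, f(x_2) = -0.054177, coefficient = 2
x_3 = 1.8125, f(x_3) = -0.239357, coefficient = 2
x_4 = 2.0000, f(x_4) = -0.416147, coefficient = 2
x_5 = 2.1875, f(x_5) = -0.578349, coefficient = 2
x_6 = 2.3750, f(x_6) = -0.720278, coefficient = 2
x_7 = 2.5625, f(x_7) = -0.836960, coefficient = 2
x_8 = 2.7500, f(x_8) = -0.924302, coefficient = 2
x_9 = 2.9375, f(x_9) = -0.979245, coefficient = 2
x_10 = 3.1250, f(x_10) = -0.999862, coefficient = 2
x_11 = 3.3125, f(x_11) = -0.985431, coefficient = 2
x_12 = 3.5000, f(x_12) = -0.936457, coefficient = 1

I ≈ (0.187500/2) × -13.823549 = -1.295958
Exact value: -1.299768
Error: 0.003810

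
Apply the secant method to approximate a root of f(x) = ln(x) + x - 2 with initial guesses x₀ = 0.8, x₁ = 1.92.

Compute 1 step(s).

f(x) = ln(x) + x - 2
x₀ = 0.8, x₁ = 1.92

Secant formula: x_{n+1} = x_n - f(x_n)(x_n - x_{n-1})/(f(x_n) - f(x_{n-1}))

Iteration 1:
  f(0.800000) = -1.423144
  f(1.920000) = 0.572325
  x_2 = 1.920000 - 0.572325×(1.920000 - 0.800000)/(0.572325 - (-1.423144))
       = 1.598770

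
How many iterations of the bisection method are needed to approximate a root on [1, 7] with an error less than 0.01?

We need (b-a)/2^n ≤ 0.01
(7 - 1)/2^n ≤ 0.01
6/2^n ≤ 0.01
2^n ≥ 600
n ≥ log₂(600) = 9.23
n ≥ 10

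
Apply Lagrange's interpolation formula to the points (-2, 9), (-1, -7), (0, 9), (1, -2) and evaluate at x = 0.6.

Lagrange interpolation formula:
P(x) = Σ yᵢ × Lᵢ(x)
where Lᵢ(x) = Π_{j≠i} (x - xⱼ)/(xᵢ - xⱼ)

L_0(0.6) = (0.6 - (-1))/(-2 - (-1)) × (0.6 - 0)/(-2 - 0) × (0.6 - 1)/(-2 - 1) = 0.064000
L_1(0.6) = (0.6 - (-2))/(-1 - (-2)) × (0.6 - 0)/(-1 - 0) × (0.6 - 1)/(-1 - 1) = -0.312000
L_2(0.6) = (0.6 - (-2))/(0 - (-2)) × (0.6 - (-1))/(0 - (-1)) × (0.6 - 1)/(0 - 1) = 0.832000
L_3(0.6) = (0.6 - (-2))/(1 - (-2)) × (0.6 - (-1))/(1 - (-1)) × (0.6 - 0)/(1 - 0) = 0.416000

P(0.6) = 9×L_0(0.6) + (-7)×L_1(0.6) + 9×L_2(0.6) + (-2)×L_3(0.6)
P(0.6) = 9.416000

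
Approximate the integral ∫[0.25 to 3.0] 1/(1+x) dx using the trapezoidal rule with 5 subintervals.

f(x) = 1/(1+x)
a = 0.25, b = 3.0, n = 5
h = (b - a)/n = 0.550000

Trapezoidal rule: (h/2)[f(x₀) + 2f(x₁) + 2f(x₂) + ... + f(xₙ)]

x_0 = 0.2500, f(x_0) = 0.800000, coefficient = 1
x_1 = 0.8000, f(x_1) = 0.555556, coefficient = 2
x_2 = 1.3500, f(x_2) = 0.425532, coefficient = 2
x_3 = 1.9000, f(x_3) = 0.344828, coefficient = 2
x_4 = 2.4500, f(x_4) = 0.289855, coefficient = 2
x_5 = 3.0000, f(x_5) = 0.250000, coefficient = 1

I ≈ (0.550000/2) × 4.281540 = 1.177424
Exact value: 1.163151
Error: 0.014273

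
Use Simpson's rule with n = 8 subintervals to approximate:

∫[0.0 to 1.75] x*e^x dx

f(x) = x*e^x
a = 0.0, b = 1.75, n = 8
h = (b - a)/n = 0.218750

Simpson's rule: (h/3)[f(x₀) + 4f(x₁) + 2f(x₂) + ... + f(xₙ)]

x_0 = 0.0000, f(x_0) = 0.000000, coefficient = 1
x_1 = 0.2188, f(x_1) = 0.272239, coefficient = 4
x_2 = 0.4375, f(x_2) = 0.677613, coefficient = 2
x_3 = 0.6562, f(x_3) = 1.264955, coefficient = 4
x_4 = 0.8750, f(x_4) = 2.099016, coefficient = 2
x_5 = 1.0938, f(x_5) = 3.265334, coefficient = 4
x_6 = 1.3125, f(x_6) = 4.876529, coefficient = 2
x_7 = 1.5312, f(x_7) = 7.080428, coefficient = 4
x_8 = 1.7500, f(x_8) = 10.070555, coefficient = 1

I ≈ (0.218750/3) × 72.908697 = 5.316259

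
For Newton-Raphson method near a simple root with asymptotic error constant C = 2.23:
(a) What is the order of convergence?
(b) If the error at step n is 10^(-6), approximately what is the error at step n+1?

(a) Newton-Raphson has quadratic (order 2) convergence near simple roots.
    This means |e_{n+1}| ≈ C|e_n|².

(b) With |e_n| = 10^(-6) and C = 2.23:
    |e_{n+1}| ≈ 2.23 × (10^(-6))² = 2.23 × 10^(-12)

(a) 2 (quadratic); (b) |e_{n+1}| ≈ 2.230e-12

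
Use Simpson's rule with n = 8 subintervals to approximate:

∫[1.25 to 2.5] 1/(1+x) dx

f(x) = 1/(1+x)
a = 1.25, b = 2.5, n = 8
h = (b - a)/n = 0.156250

Simpson's rule: (h/3)[f(x₀) + 4f(x₁) + 2f(x₂) + ... + f(xₙ)]

x_0 = 1.2500, f(x_0) = 0.444444, coefficient = 1
x_1 = 1.4062, f(x_1) = 0.415584, coefficient = 4
x_2 = 1.5625, f(x_2) = 0.390244, coefficient = 2
x_3 = 1.7188, f(x_3) = 0.367816, coefficient = 4
x_4 = 1.8750, f(x_4) = 0.347826, coefficient = 2
x_5 = 2.0312, f(x_5) = 0.329897, coefficient = 4
x_6 = 2.1875, f(x_6) = 0.313725, coefficient = 2
x_7 = 2.3438, f(x_7) = 0.299065, coefficient = 4
x_8 = 2.5000, f(x_8) = 0.285714, coefficient = 1

I ≈ (0.156250/3) × 8.483201 = 0.441833
Exact value: 0.441833
Error: 0.000001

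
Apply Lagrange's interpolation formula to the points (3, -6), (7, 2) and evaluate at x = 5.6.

Lagrange interpolation formula:
P(x) = Σ yᵢ × Lᵢ(x)
where Lᵢ(x) = Π_{j≠i} (x - xⱼ)/(xᵢ - xⱼ)

L_0(5.6) = (5.6 - 7)/(3 - 7) = 0.350000
L_1(5.6) = (5.6 - 3)/(7 - 3) = 0.650000

P(5.6) = (-6)×L_0(5.6) + 2×L_1(5.6)
P(5.6) = -0.800000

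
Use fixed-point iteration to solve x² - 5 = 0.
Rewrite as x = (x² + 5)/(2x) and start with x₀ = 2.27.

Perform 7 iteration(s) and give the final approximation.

Equation: x² - 5 = 0
Fixed-point form: x = (x² + 5)/(2x)
x₀ = 2.27

x_1 = g(2.270000) = 2.236322
x_2 = g(2.236322) = 2.236068
x_3 = g(2.236068) = 2.236068
x_4 = g(2.236068) = 2.236068
x_5 = g(2.236068) = 2.236068
x_6 = g(2.236068) = 2.236068
x_7 = g(2.236068) = 2.236068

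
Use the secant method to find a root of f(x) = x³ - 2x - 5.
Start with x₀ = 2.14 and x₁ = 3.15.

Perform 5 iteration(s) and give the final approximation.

f(x) = x³ - 2x - 5
x₀ = 2.14, x₁ = 3.15

Secant formula: x_{n+1} = x_n - f(x_n)(x_n - x_{n-1})/(f(x_n) - f(x_{n-1}))

Iteration 1:
  f(2.140000) = 0.520344
  f(3.150000) = 19.955875
  x_2 = 3.150000 - 19.955875×(3.150000 - 2.140000)/(19.955875 - 0.520344)
       = 2.112959
Iteration 2:
  f(3.150000) = 19.955875
  f(2.112959) = 0.207595
  x_3 = 2.112959 - 0.207595×(2.112959 - 3.150000)/(0.207595 - 19.955875)
       = 2.102058
Iteration 3:
  f(2.112959) = 0.207595
  f(2.102058) = 0.084138
  x_4 = 2.102058 - 0.084138×(2.102058 - 2.112959)/(0.084138 - 0.207595)
       = 2.094628
Iteration 4:
  f(2.102058) = 0.084138
  f(2.094628) = 0.000859
  x_5 = 2.094628 - 0.000859×(2.094628 - 2.102058)/(0.000859 - 0.084138)
       = 2.094552
Iteration 5:
  f(2.094628) = 0.000859
  f(2.094552) = 0.000004
  x_6 = 2.094552 - 0.000004×(2.094552 - 2.094628)/(0.000004 - 0.000859)
       = 2.094551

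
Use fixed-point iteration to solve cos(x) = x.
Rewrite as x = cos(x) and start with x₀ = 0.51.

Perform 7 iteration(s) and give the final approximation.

Equation: cos(x) = x
Fixed-point form: x = cos(x)
x₀ = 0.51

x_1 = g(0.510000) = 0.872745
x_2 = g(0.872745) = 0.642726
x_3 = g(0.642726) = 0.800465
x_4 = g(0.800465) = 0.696373
x_5 = g(0.696373) = 0.767173
x_6 = g(0.767173) = 0.719875
x_7 = g(0.719875) = 0.751888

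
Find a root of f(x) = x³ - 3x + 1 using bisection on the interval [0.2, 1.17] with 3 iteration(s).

f(x) = x³ - 3x + 1
Initial interval: [0.2, 1.17]

Iteration 1:
  c_1 = (0.200000 + 1.170000)/2 = 0.685000
  f(c_1) = f(0.685000) = -0.733581
  f(a) × f(c) < 0, new interval: [0.200000, 0.685000]
Iteration 2:
  c_2 = (0.200000 + 0.685000)/2 = 0.442500
  f(c_2) = f(0.442500) = -0.240856
  f(a) × f(c) < 0, new interval: [0.200000, 0.442500]
Iteration 3:
  c_3 = (0.200000 + 0.442500)/2 = 0.321250
  f(c_3) = f(0.321250) = 0.069404
  f(a) × f(c) ≥ 0, new interval: [0.321250, 0.442500]

After 3 iteration(s), the approximation is c_3 = 0.321250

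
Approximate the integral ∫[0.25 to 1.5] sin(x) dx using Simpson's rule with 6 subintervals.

f(x) = sin(x)
a = 0.25, b = 1.5, n = 6
h = (b - a)/n = 0.208333

Simpson's rule: (h/3)[f(x₀) + 4f(x₁) + 2f(x₂) + ... + f(xₙ)]

x_0 = 0.2500, f(x_0) = 0.247404, coefficient = 1
x_1 = 0.4583, f(x_1) = 0.442454, coefficient = 4
x_2 = 0.6667, f(x_2) = 0.618370, coefficient = 2
x_3 = 0.8750, f(x_3) = 0.767544, coefficient = 4
x_4 = 1.0833, f(x_4) = 0.883524, coefficient = 2
x_5 = 1.2917, f(x_5) = 0.961296, coefficient = 4
x_6 = 1.5000, f(x_6) = 0.997495, coefficient = 1

I ≈ (0.208333/3) × 12.933859 = 0.898185
Exact value: 0.898175
Error: 0.000009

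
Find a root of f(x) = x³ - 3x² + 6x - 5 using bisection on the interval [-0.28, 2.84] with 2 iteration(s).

f(x) = x³ - 3x² + 6x - 5
Initial interval: [-0.28, 2.84]

Iteration 1:
  c_1 = (-0.280000 + 2.840000)/2 = 1.280000
  f(c_1) = f(1.280000) = -0.138048
  f(a) × f(c) ≥ 0, new interval: [1.280000, 2.840000]
Iteration 2:
  c_2 = (1.280000 + 2.840000)/2 = 2.060000
  f(c_2) = f(2.060000) = 3.371016
  f(a) × f(c) < 0, new interval: [1.280000, 2.060000]

After 2 iteration(s), the approximation is c_2 = 2.060000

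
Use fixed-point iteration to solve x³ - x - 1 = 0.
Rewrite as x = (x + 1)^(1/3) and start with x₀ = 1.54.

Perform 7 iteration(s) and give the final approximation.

Equation: x³ - x - 1 = 0
Fixed-point form: x = (x + 1)^(1/3)
x₀ = 1.54

x_1 = g(1.540000) = 1.364409
x_2 = g(1.364409) = 1.332215
x_3 = g(1.332215) = 1.326140
x_4 = g(1.326140) = 1.324988
x_5 = g(1.324988) = 1.324769
x_6 = g(1.324769) = 1.324728
x_7 = g(1.324728) = 1.324720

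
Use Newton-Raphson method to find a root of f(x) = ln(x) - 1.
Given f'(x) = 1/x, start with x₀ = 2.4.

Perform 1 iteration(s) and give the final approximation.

f(x) = ln(x) - 1
f'(x) = 1/x
x₀ = 2.4

Newton-Raphson formula: x_{n+1} = x_n - f(x_n)/f'(x_n)

Iteration 1:
  f(2.400000) = -0.124531
  f'(2.400000) = 0.416667
  x_1 = 2.400000 - (-0.124531)/0.416667 = 2.698875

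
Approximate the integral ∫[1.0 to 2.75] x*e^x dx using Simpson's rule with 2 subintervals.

f(x) = x*e^x
a = 1.0, b = 2.75, n = 2
h = (b - a)/n = 0.875000

Simpson's rule: (h/3)[f(x₀) + 4f(x₁) + 2f(x₂) + ... + f(xₙ)]

x_0 = 1.0000, f(x_0) = 2.718282, coefficient = 1
x_1 = 1.8750, f(x_1) = 12.226536, coefficient = 4
x_2 = 2.7500, f(x_2) = 43.017238, coefficient = 1

I ≈ (0.875000/3) × 94.641663 = 27.603818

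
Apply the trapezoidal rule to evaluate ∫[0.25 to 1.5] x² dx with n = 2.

f(x) = x²
a = 0.25, b = 1.5, n = 2
h = (b - a)/n = 0.625000

Trapezoidal rule: (h/2)[f(x₀) + 2f(x₁) + 2f(x₂) + ... + f(xₙ)]

x_0 = 0.2500, f(x_0) = 0.062500, coefficient = 1
x_1 = 0.8750, f(x_1) = 0.765625, coefficient = 2
x_2 = 1.5000, f(x_2) = 2.250000, coefficient = 1

I ≈ (0.625000/2) × 3.843750 = 1.201172
Exact value: 1.119792
Error: 0.081380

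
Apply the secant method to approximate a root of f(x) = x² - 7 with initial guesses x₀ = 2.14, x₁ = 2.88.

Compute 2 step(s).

f(x) = x² - 7
x₀ = 2.14, x₁ = 2.88

Secant formula: x_{n+1} = x_n - f(x_n)(x_n - x_{n-1})/(f(x_n) - f(x_{n-1}))

Iteration 1:
  f(2.140000) = -2.420400
  f(2.880000) = 1.294400
  x_2 = 2.880000 - 1.294400×(2.880000 - 2.140000)/(1.294400 - (-2.420400))
       = 2.622151
Iteration 2:
  f(2.880000) = 1.294400
  f(2.622151) = -0.124322
  x_3 = 2.622151 - (-0.124322)×(2.622151 - 2.880000)/(-0.124322 - 1.294400)
       = 2.644747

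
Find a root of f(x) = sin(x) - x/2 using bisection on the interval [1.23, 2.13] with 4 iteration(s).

f(x) = sin(x) - x/2
Initial interval: [1.23, 2.13]

Iteration 1:
  c_1 = (1.230000 + 2.130000)/2 = 1.680000
  f(c_1) = f(1.680000) = 0.154043
  f(a) × f(c) ≥ 0, new interval: [1.680000, 2.130000]
Iteration 2:
  c_2 = (1.680000 + 2.130000)/2 = 1.905000
  f(c_2) = f(1.905000) = -0.007828
  f(a) × f(c) < 0, new interval: [1.680000, 1.905000]
Iteration 3:
  c_3 = (1.680000 + 1.905000)/2 = 1.792500
  f(c_3) = f(1.792500) = 0.079274
  f(a) × f(c) ≥ 0, new interval: [1.792500, 1.905000]
Iteration 4:
  c_4 = (1.792500 + 1.905000)/2 = 1.848750
  f(c_4) = f(1.848750) = 0.037244
  f(a) × f(c) ≥ 0, new interval: [1.848750, 1.905000]

After 4 iteration(s), the approximation is c_4 = 1.848750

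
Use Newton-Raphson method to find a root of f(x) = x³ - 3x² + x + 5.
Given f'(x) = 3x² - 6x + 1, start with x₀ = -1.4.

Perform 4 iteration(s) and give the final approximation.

f(x) = x³ - 3x² + x + 5
f'(x) = 3x² - 6x + 1
x₀ = -1.4

Newton-Raphson formula: x_{n+1} = x_n - f(x_n)/f'(x_n)

Iteration 1:
  f(-1.400000) = -5.024000
  f'(-1.400000) = 15.280000
  x_1 = -1.400000 - (-5.024000)/15.280000 = -1.071204
Iteration 2:
  f(-1.071204) = -0.742823
  f'(-1.071204) = 10.869660
  x_2 = -1.071204 - (-0.742823)/10.869660 = -1.002865
Iteration 3:
  f(-1.002865) = -0.028700
  f'(-1.002865) = 10.034405
  x_3 = -1.002865 - (-0.028700)/10.034405 = -1.000005
Iteration 4:
  f(-1.000005) = -0.000049
  f'(-1.000005) = 10.000059
  x_4 = -1.000005 - (-0.000049)/10.000059 = -1.000000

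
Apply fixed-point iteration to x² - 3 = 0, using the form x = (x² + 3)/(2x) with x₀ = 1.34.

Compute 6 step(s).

Equation: x² - 3 = 0
Fixed-point form: x = (x² + 3)/(2x)
x₀ = 1.34

x_1 = g(1.340000) = 1.789403
x_2 = g(1.789403) = 1.732970
x_3 = g(1.732970) = 1.732051
x_4 = g(1.732051) = 1.732051
x_5 = g(1.732051) = 1.732051
x_6 = g(1.732051) = 1.732051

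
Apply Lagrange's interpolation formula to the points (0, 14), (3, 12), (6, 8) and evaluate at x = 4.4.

Lagrange interpolation formula:
P(x) = Σ yᵢ × Lᵢ(x)
where Lᵢ(x) = Π_{j≠i} (x - xⱼ)/(xᵢ - xⱼ)

L_0(4.4) = (4.4 - 3)/(0 - 3) × (4.4 - 6)/(0 - 6) = -0.124444
L_1(4.4) = (4.4 - 0)/(3 - 0) × (4.4 - 6)/(3 - 6) = 0.782222
L_2(4.4) = (4.4 - 0)/(6 - 0) × (4.4 - 3)/(6 - 3) = 0.342222

P(4.4) = 14×L_0(4.4) + 12×L_1(4.4) + 8×L_2(4.4)
P(4.4) = 10.382222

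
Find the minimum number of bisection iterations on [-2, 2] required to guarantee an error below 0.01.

We need (b-a)/2^n ≤ 0.01
(2 - (-2))/2^n ≤ 0.01
4/2^n ≤ 0.01
2^n ≥ 400
n ≥ log₂(400) = 8.64
n ≥ 9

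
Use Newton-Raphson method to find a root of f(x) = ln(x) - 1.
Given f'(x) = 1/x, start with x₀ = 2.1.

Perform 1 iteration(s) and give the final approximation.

f(x) = ln(x) - 1
f'(x) = 1/x
x₀ = 2.1

Newton-Raphson formula: x_{n+1} = x_n - f(x_n)/f'(x_n)

Iteration 1:
  f(2.100000) = -0.258063
  f'(2.100000) = 0.476190
  x_1 = 2.100000 - (-0.258063)/0.476190 = 2.641932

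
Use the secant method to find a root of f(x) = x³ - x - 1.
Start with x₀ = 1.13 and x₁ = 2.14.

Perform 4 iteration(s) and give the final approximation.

f(x) = x³ - x - 1
x₀ = 1.13, x₁ = 2.14

Secant formula: x_{n+1} = x_n - f(x_n)(x_n - x_{n-1})/(f(x_n) - f(x_{n-1}))

Iteration 1:
  f(1.130000) = -0.687103
  f(2.140000) = 6.660344
  x_2 = 2.140000 - 6.660344×(2.140000 - 1.130000)/(6.660344 - (-0.687103))
       = 1.224451
Iteration 2:
  f(2.140000) = 6.660344
  f(1.224451) = -0.388656
  x_3 = 1.224451 - (-0.388656)×(1.224451 - 2.140000)/(-0.388656 - 6.660344)
       = 1.274931
Iteration 3:
  f(1.224451) = -0.388656
  f(1.274931) = -0.202596
  x_4 = 1.274931 - (-0.202596)×(1.274931 - 1.224451)/(-0.202596 - (-0.388656))
       = 1.329897
Iteration 4:
  f(1.274931) = -0.202596
  f(1.329897) = 0.022194
  x_5 = 1.329897 - 0.022194×(1.329897 - 1.274931)/(0.022194 - (-0.202596))
       = 1.324470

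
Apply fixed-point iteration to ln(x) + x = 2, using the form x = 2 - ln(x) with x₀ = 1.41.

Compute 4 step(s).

Equation: ln(x) + x = 2
Fixed-point form: x = 2 - ln(x)
x₀ = 1.41

x_1 = g(1.410000) = 1.656410
x_2 = g(1.656410) = 1.495347
x_3 = g(1.495347) = 1.597642
x_4 = g(1.597642) = 1.531471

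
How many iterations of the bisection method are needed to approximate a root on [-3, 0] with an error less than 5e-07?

We need (b-a)/2^n ≤ 5e-07
(0 - (-3))/2^n ≤ 5e-07
3/2^n ≤ 5e-07
2^n ≥ 6000000
n ≥ log₂(6000000) = 22.52
n ≥ 23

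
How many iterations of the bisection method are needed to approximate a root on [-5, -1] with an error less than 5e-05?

We need (b-a)/2^n ≤ 5e-05
(-1 - (-5))/2^n ≤ 5e-05
4/2^n ≤ 5e-05
2^n ≥ 80000
n ≥ log₂(80000) = 16.29
n ≥ 17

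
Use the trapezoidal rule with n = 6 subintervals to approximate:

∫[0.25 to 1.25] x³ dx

f(x) = x³
a = 0.25, b = 1.25, n = 6
h = (b - a)/n = 0.166667

Trapezoidal rule: (h/2)[f(x₀) + 2f(x₁) + 2f(x₂) + ... + f(xₙ)]

x_0 = 0.2500, f(x_0) = 0.015625, coefficient = 1
x_1 = 0.4167, f(x_1) = 0.072338, coefficient = 2
x_2 = 0.5833, f(x_2) = 0.198495, coefficient = 2
x_3 = 0.7500, f(x_3) = 0.421875, coefficient = 2
x_4 = 0.9167, f(x_4) = 0.770255, coefficient = 2
x_5 = 1.0833, f(x_5) = 1.271412, coefficient = 2
x_6 = 1.2500, f(x_6) = 1.953125, coefficient = 1

I ≈ (0.166667/2) × 7.437500 = 0.619792
Exact value: 0.609375
Error: 0.010417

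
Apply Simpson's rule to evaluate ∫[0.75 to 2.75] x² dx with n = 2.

f(x) = x²
a = 0.75, b = 2.75, n = 2
h = (b - a)/n = 1.000000

Simpson's rule: (h/3)[f(x₀) + 4f(x₁) + 2f(x₂) + ... + f(xₙ)]

x_0 = 0.7500, f(x_0) = 0.562500, coefficient = 1
x_1 = 1.7500, f(x_1) = 3.062500, coefficient = 4
x_2 = 2.7500, f(x_2) = 7.562500, coefficient = 1

I ≈ (1.000000/3) × 20.375000 = 6.791667
Exact value: 6.791667
Error: 0.000000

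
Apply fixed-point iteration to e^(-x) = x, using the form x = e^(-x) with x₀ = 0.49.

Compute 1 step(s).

Equation: e^(-x) = x
Fixed-point form: x = e^(-x)
x₀ = 0.49

x_1 = g(0.490000) = 0.612626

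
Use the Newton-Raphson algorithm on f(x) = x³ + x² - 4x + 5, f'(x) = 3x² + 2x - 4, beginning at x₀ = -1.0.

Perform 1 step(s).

f(x) = x³ + x² - 4x + 5
f'(x) = 3x² + 2x - 4
x₀ = -1.0

Newton-Raphson formula: x_{n+1} = x_n - f(x_n)/f'(x_n)

Iteration 1:
  f(-1.000000) = 9.000000
  f'(-1.000000) = -3.000000
  x_1 = -1.000000 - 9.000000/(-3.000000) = 2.000000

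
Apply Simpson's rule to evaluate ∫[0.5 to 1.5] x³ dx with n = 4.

f(x) = x³
a = 0.5, b = 1.5, n = 4
h = (b - a)/n = 0.250000

Simpson's rule: (h/3)[f(x₀) + 4f(x₁) + 2f(x₂) + ... + f(xₙ)]

x_0 = 0.5000, f(x_0) = 0.125000, coefficient = 1
x_1 = 0.7500, f(x_1) = 0.421875, coefficient = 4
x_2 = 1.0000, f(x_2) = 1.000000, coefficient = 2
x_3 = 1.2500, f(x_3) = 1.953125, coefficient = 4
x_4 = 1.5000, f(x_4) = 3.375000, coefficient = 1

I ≈ (0.250000/3) × 15.000000 = 1.250000
Exact value: 1.250000
Error: 0.000000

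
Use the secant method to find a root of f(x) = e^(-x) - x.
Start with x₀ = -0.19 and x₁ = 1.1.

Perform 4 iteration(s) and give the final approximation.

f(x) = e^(-x) - x
x₀ = -0.19, x₁ = 1.1

Secant formula: x_{n+1} = x_n - f(x_n)(x_n - x_{n-1})/(f(x_n) - f(x_{n-1}))

Iteration 1:
  f(-0.190000) = 1.399250
  f(1.100000) = -0.767129
  x_2 = 1.100000 - (-0.767129)×(1.100000 - (-0.190000))/(-0.767129 - 1.399250)
       = 0.643202
Iteration 2:
  f(1.100000) = -0.767129
  f(0.643202) = -0.117596
  x_3 = 0.643202 - (-0.117596)×(0.643202 - 1.100000)/(-0.117596 - (-0.767129))
       = 0.560501
Iteration 3:
  f(0.643202) = -0.117596
  f(0.560501) = 0.010423
  x_4 = 0.560501 - 0.010423×(0.560501 - 0.643202)/(0.010423 - (-0.117596))
       = 0.567234
Iteration 4:
  f(0.560501) = 0.010423
  f(0.567234) = -0.000142
  x_5 = 0.567234 - (-0.000142)×(0.567234 - 0.560501)/(-0.000142 - 0.010423)
       = 0.567143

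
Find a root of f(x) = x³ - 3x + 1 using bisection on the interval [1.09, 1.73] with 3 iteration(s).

f(x) = x³ - 3x + 1
Initial interval: [1.09, 1.73]

Iteration 1:
  c_1 = (1.090000 + 1.730000)/2 = 1.410000
  f(c_1) = f(1.410000) = -0.426779
  f(a) × f(c) ≥ 0, new interval: [1.410000, 1.730000]
Iteration 2:
  c_2 = (1.410000 + 1.730000)/2 = 1.570000
  f(c_2) = f(1.570000) = 0.159893
  f(a) × f(c) < 0, new interval: [1.410000, 1.570000]
Iteration 3:
  c_3 = (1.410000 + 1.570000)/2 = 1.490000
  f(c_3) = f(1.490000) = -0.162051
  f(a) × f(c) ≥ 0, new interval: [1.490000, 1.570000]

After 3 iteration(s), the approximation is c_3 = 1.490000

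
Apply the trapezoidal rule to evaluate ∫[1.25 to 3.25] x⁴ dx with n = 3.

f(x) = x⁴
a = 1.25, b = 3.25, n = 3
h = (b - a)/n = 0.666667

Trapezoidal rule: (h/2)[f(x₀) + 2f(x₁) + 2f(x₂) + ... + f(xₙ)]

x_0 = 1.2500, f(x_0) = 2.441406, coefficient = 1
x_1 = 1.9167, f(x_1) = 13.495419, coefficient = 2
x_2 = 2.5833, f(x_2) = 44.537085, coefficient = 2
x_3 = 3.2500, f(x_3) = 111.566406, coefficient = 1

I ≈ (0.666667/2) × 230.072820 = 76.690940
Exact value: 71.907813
Error: 4.783128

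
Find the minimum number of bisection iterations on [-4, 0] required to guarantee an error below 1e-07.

We need (b-a)/2^n ≤ 1e-07
(0 - (-4))/2^n ≤ 1e-07
4/2^n ≤ 1e-07
2^n ≥ 40000000
n ≥ log₂(40000000) = 25.25
n ≥ 26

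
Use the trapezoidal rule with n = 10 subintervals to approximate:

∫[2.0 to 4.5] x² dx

f(x) = x²
a = 2.0, b = 4.5, n = 10
h = (b - a)/n = 0.250000

Trapezoidal rule: (h/2)[f(x₀) + 2f(x₁) + 2f(x₂) + ... + f(xₙ)]

x_0 = 2.0000, f(x_0) = 4.000000, coefficient = 1
x_1 = 2.2500, f(x_1) = 5.062500, coefficient = 2
x_2 = 2.5000, f(x_2) = 6.250000, coefficient = 2
x_3 = 2.7500, f(x_3) = 7.562500, coefficient = 2
x_4 = 3.0000, f(x_4) = 9.000000, coefficient = 2
x_5 = 3.2500, f(x_5) = 10.562500, coefficient = 2
x_6 = 3.5000, f(x_6) = 12.250000, coefficient = 2
x_7 = 3.7500, f(x_7) = 14.062500, coefficient = 2
x_8 = 4.0000, f(x_8) = 16.000000, coefficient = 2
x_9 = 4.2500, f(x_9) = 18.062500, coefficient = 2
x_10 = 4.5000, f(x_10) = 20.250000, coefficient = 1

I ≈ (0.250000/2) × 221.875000 = 27.734375
Exact value: 27.708333
Error: 0.026042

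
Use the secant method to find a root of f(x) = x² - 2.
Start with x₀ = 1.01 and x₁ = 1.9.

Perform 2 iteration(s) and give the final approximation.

f(x) = x² - 2
x₀ = 1.01, x₁ = 1.9

Secant formula: x_{n+1} = x_n - f(x_n)(x_n - x_{n-1})/(f(x_n) - f(x_{n-1}))

Iteration 1:
  f(1.010000) = -0.979900
  f(1.900000) = 1.610000
  x_2 = 1.900000 - 1.610000×(1.900000 - 1.010000)/(1.610000 - (-0.979900))
       = 1.346735
Iteration 2:
  f(1.900000) = 1.610000
  f(1.346735) = -0.186304
  x_3 = 1.346735 - (-0.186304)×(1.346735 - 1.900000)/(-0.186304 - 1.610000)
       = 1.404117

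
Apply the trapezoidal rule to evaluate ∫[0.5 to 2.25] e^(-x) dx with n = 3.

f(x) = e^(-x)
a = 0.5, b = 2.25, n = 3
h = (b - a)/n = 0.583333

Trapezoidal rule: (h/2)[f(x₀) + 2f(x₁) + 2f(x₂) + ... + f(xₙ)]

x_0 = 0.5000, f(x_0) = 0.606531, coefficient = 1
x_1 = 1.0833, f(x_1) = 0.338465, coefficient = 2
x_2 = 1.6667, f(x_2) = 0.188876, coefficient = 2
x_3 = 2.2500, f(x_3) = 0.105399, coefficient = 1

I ≈ (0.583333/2) × 1.766612 = 0.515262
Exact value: 0.501131
Error: 0.014130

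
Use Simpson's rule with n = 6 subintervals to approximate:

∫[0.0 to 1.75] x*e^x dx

f(x) = x*e^x
a = 0.0, b = 1.75, n = 6
h = (b - a)/n = 0.291667

Simpson's rule: (h/3)[f(x₀) + 4f(x₁) + 2f(x₂) + ... + f(xₙ)]

x_0 = 0.0000, f(x_0) = 0.000000, coefficient = 1
x_1 = 0.2917, f(x_1) = 0.390442, coefficient = 4
x_2 = 0.5833, f(x_2) = 1.045334, coefficient = 2
x_3 = 0.8750, f(x_3) = 2.099016, coefficient = 4
x_4 = 1.1667, f(x_4) = 3.746482, coefficient = 2
x_5 = 1.4583, f(x_5) = 6.269067, coefficient = 4
x_6 = 1.7500, f(x_6) = 10.070555, coefficient = 1

I ≈ (0.291667/3) × 54.688286 = 5.316917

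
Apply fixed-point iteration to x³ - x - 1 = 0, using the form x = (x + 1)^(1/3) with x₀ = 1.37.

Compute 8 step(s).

Equation: x³ - x - 1 = 0
Fixed-point form: x = (x + 1)^(1/3)
x₀ = 1.37

x_1 = g(1.370000) = 1.333264
x_2 = g(1.333264) = 1.326339
x_3 = g(1.326339) = 1.325026
x_4 = g(1.325026) = 1.324776
x_5 = g(1.324776) = 1.324729
x_6 = g(1.324729) = 1.324720
x_7 = g(1.324720) = 1.324718
x_8 = g(1.324718) = 1.324718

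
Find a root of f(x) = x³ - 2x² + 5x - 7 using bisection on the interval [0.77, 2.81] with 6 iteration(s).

f(x) = x³ - 2x² + 5x - 7
Initial interval: [0.77, 2.81]

Iteration 1:
  c_1 = (0.770000 + 2.810000)/2 = 1.790000
  f(c_1) = f(1.790000) = 1.277139
  f(a) × f(c) < 0, new interval: [0.770000, 1.790000]
Iteration 2:
  c_2 = (0.770000 + 1.790000)/2 = 1.280000
  f(c_2) = f(1.280000) = -1.779648
  f(a) × f(c) ≥ 0, new interval: [1.280000, 1.790000]
Iteration 3:
  c_3 = (1.280000 + 1.790000)/2 = 1.535000
  f(c_3) = f(1.535000) = -0.420645
  f(a) × f(c) ≥ 0, new interval: [1.535000, 1.790000]
Iteration 4:
  c_4 = (1.535000 + 1.790000)/2 = 1.662500
  f(c_4) = f(1.662500) = 0.379682
  f(a) × f(c) < 0, new interval: [1.535000, 1.662500]
Iteration 5:
  c_5 = (1.535000 + 1.662500)/2 = 1.598750
  f(c_5) = f(1.598750) = -0.031846
  f(a) × f(c) ≥ 0, new interval: [1.598750, 1.662500]
Iteration 6:
  c_6 = (1.598750 + 1.662500)/2 = 1.630625
  f(c_6) = f(1.630625) = 0.170980
  f(a) × f(c) < 0, new interval: [1.598750, 1.630625]

After 6 iteration(s), the approximation is c_6 = 1.630625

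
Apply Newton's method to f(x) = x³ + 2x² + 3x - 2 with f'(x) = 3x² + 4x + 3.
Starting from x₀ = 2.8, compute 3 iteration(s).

f(x) = x³ + 2x² + 3x - 2
f'(x) = 3x² + 4x + 3
x₀ = 2.8

Newton-Raphson formula: x_{n+1} = x_n - f(x_n)/f'(x_n)

Iteration 1:
  f(2.800000) = 44.032000
  f'(2.800000) = 37.720000
  x_1 = 2.800000 - 44.032000/37.720000 = 1.632662
Iteration 2:
  f(1.632662) = 12.581151
  f'(1.632662) = 17.527400
  x_2 = 1.632662 - 12.581151/17.527400 = 0.914863
Iteration 3:
  f(0.914863) = 3.184251
  f'(0.914863) = 9.170372
  x_3 = 0.914863 - 3.184251/9.170372 = 0.567630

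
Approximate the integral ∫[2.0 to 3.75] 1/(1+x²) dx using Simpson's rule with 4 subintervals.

f(x) = 1/(1+x²)
a = 2.0, b = 3.75, n = 4
h = (b - a)/n = 0.437500

Simpson's rule: (h/3)[f(x₀) + 4f(x₁) + 2f(x₂) + ... + f(xₙ)]

x_0 = 2.0000, f(x_0) = 0.200000, coefficient = 1
x_1 = 2.4375, f(x_1) = 0.144063, coefficient = 4
x_2 = 2.8750, f(x_2) = 0.107926, coefficient = 2
x_3 = 3.3125, f(x_3) = 0.083524, coefficient = 4
x_4 = 3.7500, f(x_4) = 0.066390, coefficient = 1

I ≈ (0.437500/3) × 1.392588 = 0.203086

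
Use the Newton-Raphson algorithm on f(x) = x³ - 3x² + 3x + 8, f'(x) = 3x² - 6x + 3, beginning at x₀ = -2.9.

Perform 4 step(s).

f(x) = x³ - 3x² + 3x + 8
f'(x) = 3x² - 6x + 3
x₀ = -2.9

Newton-Raphson formula: x_{n+1} = x_n - f(x_n)/f'(x_n)

Iteration 1:
  f(-2.900000) = -50.319000
  f'(-2.900000) = 45.630000
  x_1 = -2.900000 - (-50.319000)/45.630000 = -1.797239
Iteration 2:
  f(-1.797239) = -12.887117
  f'(-1.797239) = 23.473632
  x_2 = -1.797239 - (-12.887117)/23.473632 = -1.248235
Iteration 3:
  f(-1.248235) = -2.363835
  f'(-1.248235) = 15.163678
  x_3 = -1.248235 - (-2.363835)/15.163678 = -1.092347
Iteration 4:
  f(-1.092347) = -0.160115
  f'(-1.092347) = 13.133744
  x_4 = -1.092347 - (-0.160115)/13.133744 = -1.080156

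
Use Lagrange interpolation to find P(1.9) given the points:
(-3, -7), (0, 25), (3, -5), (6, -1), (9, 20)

Lagrange interpolation formula:
P(x) = Σ yᵢ × Lᵢ(x)
where Lᵢ(x) = Π_{j≠i} (x - xⱼ)/(xᵢ - xⱼ)

L_0(1.9) = (1.9 - 0)/(-3 - 0) × (1.9 - 3)/(-3 - 3) × (1.9 - 6)/(-3 - 6) × (1.9 - 9)/(-3 - 9) = -0.031296
L_1(1.9) = (1.9 - (-3))/(0 - (-3)) × (1.9 - 3)/(0 - 3) × (1.9 - 6)/(0 - 6) × (1.9 - 9)/(0 - 9) = 0.322845
L_2(1.9) = (1.9 - (-3))/(3 - (-3)) × (1.9 - 0)/(3 - 0) × (1.9 - 6)/(3 - 6) × (1.9 - 9)/(3 - 9) = 0.836463
L_3(1.9) = (1.9 - (-3))/(6 - (-3)) × (1.9 - 0)/(6 - 0) × (1.9 - 3)/(6 - 3) × (1.9 - 9)/(6 - 9) = -0.149611
L_4(1.9) = (1.9 - (-3))/(9 - (-3)) × (1.9 - 0)/(9 - 0) × (1.9 - 3)/(9 - 3) × (1.9 - 6)/(9 - 6) = 0.021599

P(1.9) = (-7)×L_0(1.9) + 25×L_1(1.9) + (-5)×L_2(1.9) + (-1)×L_3(1.9) + 20×L_4(1.9)
P(1.9) = 4.689482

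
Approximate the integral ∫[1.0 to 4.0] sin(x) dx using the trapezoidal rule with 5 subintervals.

f(x) = sin(x)
a = 1.0, b = 4.0, n = 5
h = (b - a)/n = 0.600000

Trapezoidal rule: (h/2)[f(x₀) + 2f(x₁) + 2f(x₂) + ... + f(xₙ)]

x_0 = 1.0000, f(x_0) = 0.841471, coefficient = 1
x_1 = 1.6000, f(x_1) = 0.999574, coefficient = 2
x_2 = 2.2000, f(x_2) = 0.808496, coefficient = 2
x_3 = 2.8000, f(x_3) = 0.334988, coefficient = 2
x_4 = 3.4000, f(x_4) = -0.255541, coefficient = 2
x_5 = 4.0000, f(x_5) = -0.756802, coefficient = 1

I ≈ (0.600000/2) × 3.859703 = 1.157911
Exact value: 1.193946
Error: 0.036035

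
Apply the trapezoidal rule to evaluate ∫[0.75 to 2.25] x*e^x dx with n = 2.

f(x) = x*e^x
a = 0.75, b = 2.25, n = 2
h = (b - a)/n = 0.750000

Trapezoidal rule: (h/2)[f(x₀) + 2f(x₁) + 2f(x₂) + ... + f(xₙ)]

x_0 = 0.7500, f(x_0) = 1.587750, coefficient = 1
x_1 = 1.5000, f(x_1) = 6.722534, coefficient = 2
x_2 = 2.2500, f(x_2) = 21.347406, coefficient = 1

I ≈ (0.750000/2) × 36.380223 = 13.642584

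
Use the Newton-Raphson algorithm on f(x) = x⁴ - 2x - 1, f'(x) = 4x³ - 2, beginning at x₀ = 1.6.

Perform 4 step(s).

f(x) = x⁴ - 2x - 1
f'(x) = 4x³ - 2
x₀ = 1.6

Newton-Raphson formula: x_{n+1} = x_n - f(x_n)/f'(x_n)

Iteration 1:
  f(1.600000) = 2.353600
  f'(1.600000) = 14.384000
  x_1 = 1.600000 - 2.353600/14.384000 = 1.436374
Iteration 2:
  f(1.436374) = 0.383921
  f'(1.436374) = 9.853930
  x_2 = 1.436374 - 0.383921/9.853930 = 1.397413
Iteration 3:
  f(1.397413) = 0.018454
  f'(1.397413) = 8.915255
  x_3 = 1.397413 - 0.018454/8.915255 = 1.395343
Iteration 4:
  f(1.395343) = 0.000050
  f'(1.395343) = 8.866823
  x_4 = 1.395343 - 0.000050/8.866823 = 1.395337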